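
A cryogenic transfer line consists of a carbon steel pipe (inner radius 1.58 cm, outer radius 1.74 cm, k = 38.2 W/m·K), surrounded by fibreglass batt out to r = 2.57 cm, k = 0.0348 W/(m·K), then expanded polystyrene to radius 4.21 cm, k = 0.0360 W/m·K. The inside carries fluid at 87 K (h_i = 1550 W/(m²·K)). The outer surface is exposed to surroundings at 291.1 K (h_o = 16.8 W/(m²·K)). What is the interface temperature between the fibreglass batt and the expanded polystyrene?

Treat each layer as a resistance in series:
  R'_conv,in = 1/(2πr h) = 1/(2π·0.0158·1550) = 0.006499 m·K/W
  R'_carbon steel = ln(0.0174/0.0158)/(2πk) = 0.09646/(2π·38.2) = 4.019×10^-4 m·K/W
  R'_fibreglass batt = ln(0.0257/0.0174)/(2πk) = 0.3900/(2π·0.0348) = 1.784 m·K/W
  R'_expanded polystyrene = ln(0.0421/0.0257)/(2πk) = 0.4936/(2π·0.0360) = 2.182 m·K/W
  R'_conv,out = 1/(2πr h) = 1/(2π·0.0421·16.8) = 0.2250 m·K/W
ΣR = 0.006499 + 4.019×10^-4 + 1.784 + 2.182 + 0.2250 = 4.198 m·K/W
Q' = ΔT/ΣR = (87 K − 291.1 K)/4.198 = -48.62 W/m
From the inner boundary to the fibreglass batt/expanded polystyrene interface, ΣR_partial = 1.791 m·K/W.
T_interface = T_in − Q'·ΣR_partial = 87 K − (-48.62)(1.791) = 174.1 K

T = 174.1 K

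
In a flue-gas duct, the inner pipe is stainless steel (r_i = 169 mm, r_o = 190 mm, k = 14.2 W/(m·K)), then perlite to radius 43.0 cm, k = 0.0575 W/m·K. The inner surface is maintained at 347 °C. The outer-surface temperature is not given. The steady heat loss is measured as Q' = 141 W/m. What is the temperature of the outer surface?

T_out = 28.1 °C

Series resistances:
  R'_stainless steel = ln(0.190/0.169)/(2πk) = 0.1171/(2π·14.2) = 0.001313 m·K/W
  R'_perlite = ln(0.430/0.190)/(2πk) = 0.8168/(2π·0.0575) = 2.261 m·K/W
ΣR = 2.262 m·K/W
ΔT = Q'·ΣR = 141 × 2.262 = 318.9 K
Heat flows outward, so T_out = T_in − ΔT = 347 − 318.9 = 28.1 °C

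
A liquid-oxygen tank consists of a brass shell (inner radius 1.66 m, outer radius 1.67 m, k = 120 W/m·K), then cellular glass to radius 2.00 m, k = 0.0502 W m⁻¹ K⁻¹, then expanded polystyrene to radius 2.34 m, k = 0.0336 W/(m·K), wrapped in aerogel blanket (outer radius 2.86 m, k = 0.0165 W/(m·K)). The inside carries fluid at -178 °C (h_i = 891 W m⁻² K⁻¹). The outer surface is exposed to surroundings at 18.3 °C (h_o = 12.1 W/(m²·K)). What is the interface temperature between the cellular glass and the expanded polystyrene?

Resistance network (inner→outer):
  R_conv,in = 1/(4πr²h) = 1/(4π·1.66²·891) = 3.241×10^-5 K/W
  R_brass = (1/1.66 − 1/1.67)/(4πk) = 0.003607/(4π·120) = 2.392×10^-6 K/W
  R_cellular glass = (1/1.67 − 1/2.00)/(4πk) = 0.09880/(4π·0.0502) = 0.1566 K/W
  R_expanded polystyrene = (1/2.00 − 1/2.34)/(4πk) = 0.07265/(4π·0.0336) = 0.1721 K/W
  R_aerogel blanket = (1/2.34 − 1/2.86)/(4πk) = 0.07770/(4π·0.0165) = 0.3747 K/W
  R_conv,out = 1/(4πr²h) = 1/(4π·2.86²·12.1) = 8.040×10^-4 K/W
ΣR = 3.241×10^-5 + 2.392×10^-6 + 0.1566 + 0.1721 + 0.3747 + 8.040×10^-4 = 0.7042 K/W
Q = ΔT/ΣR = (-178 °C − 18.3 °C)/0.7042 = -278.8 W
From the inner boundary to the cellular glass/expanded polystyrene interface, ΣR_partial = 0.1566 K/W.
T_interface = T_in − Q·ΣR_partial = -178 °C − (-278.8)(0.1566) = -134 °C

T = -134 °C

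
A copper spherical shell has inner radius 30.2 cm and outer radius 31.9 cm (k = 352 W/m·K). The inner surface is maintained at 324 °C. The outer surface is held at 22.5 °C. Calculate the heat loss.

Q = 7560 kW

Q = 4πk·ΔT/(1/r₁ − 1/r₂) = 4π × 352 × 301.5 / (1/0.302 − 1/0.319) = 7.56×10^6 W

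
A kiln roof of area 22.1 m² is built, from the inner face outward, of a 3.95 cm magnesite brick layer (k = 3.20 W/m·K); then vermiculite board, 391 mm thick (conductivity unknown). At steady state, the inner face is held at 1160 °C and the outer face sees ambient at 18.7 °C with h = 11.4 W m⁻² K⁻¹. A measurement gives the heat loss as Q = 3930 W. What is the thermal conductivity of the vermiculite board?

ΣR = ΔT/Q = |1160 − 18.7|/3930 = 0.2904 K/W
Known resistances:
  R_magnesite brick = L/(kA) = 0.0395/(3.20·22.1) = 5.585×10^-4 K/W
  R_conv,out = 1/(hA) = 1/(11.4·22.1) = 0.003969 K/W
R_vermiculite board = ΣR − ΣR_known = 0.2904 − 0.004528 = 0.2859 K/W
L/(kA) = 0.2859 ⇒ k = 0.391/(0.2859·22.1) = 0.0619 W/m·K

k = 0.0619 W/m·K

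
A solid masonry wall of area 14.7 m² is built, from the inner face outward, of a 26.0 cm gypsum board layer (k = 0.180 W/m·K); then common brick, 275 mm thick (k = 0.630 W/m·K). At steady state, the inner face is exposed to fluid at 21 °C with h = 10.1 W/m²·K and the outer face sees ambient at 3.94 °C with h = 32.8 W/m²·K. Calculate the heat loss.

Series thermal resistances, inner to outer:
  R_conv,in = 1/(hA) = 1/(10.1·14.7) = 0.006735 K/W
  R_gypsum board = L/(kA) = 0.260/(0.180·14.7) = 0.09826 K/W
  R_common brick = L/(kA) = 0.275/(0.630·14.7) = 0.02969 K/W
  R_conv,out = 1/(hA) = 1/(32.8·14.7) = 0.002074 K/W
ΣR = 0.006735 + 0.09826 + 0.02969 + 0.002074 = 0.1368 K/W
Q = ΔT/ΣR = (21 °C − 3.94 °C)/0.1368 = 125 W

Q = 125 W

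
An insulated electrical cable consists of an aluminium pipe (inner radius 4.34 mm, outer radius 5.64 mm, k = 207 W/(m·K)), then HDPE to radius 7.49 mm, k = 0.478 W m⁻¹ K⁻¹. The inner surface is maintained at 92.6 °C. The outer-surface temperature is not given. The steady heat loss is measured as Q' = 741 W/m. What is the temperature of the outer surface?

T_out = 22.5 °C

Sum the resistances:
  R'_aluminium = ln(0.00564/0.00434)/(2πk) = 0.2620/(2π·207) = 2.014×10^-4 m·K/W
  R'_HDPE = ln(0.00749/0.00564)/(2πk) = 0.2837/(2π·0.478) = 0.09446 m·K/W
ΣR = 0.09466 m·K/W
ΔT = Q'·ΣR = 741 × 0.09466 = 70.14 K
Heat flows outward, so T_out = T_in − ΔT = 92.6 − 70.14 = 22.5 °C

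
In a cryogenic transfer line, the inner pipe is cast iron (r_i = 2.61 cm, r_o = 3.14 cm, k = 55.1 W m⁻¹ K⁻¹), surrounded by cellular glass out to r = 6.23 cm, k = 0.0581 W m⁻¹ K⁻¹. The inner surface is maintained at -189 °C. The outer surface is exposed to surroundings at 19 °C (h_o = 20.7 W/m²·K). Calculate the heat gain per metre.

Q' = 104 W/m

Series thermal resistances, inner to outer:
  R'_cast iron = ln(0.0314/0.0261)/(2πk) = 0.1849/(2π·55.1) = 5.340×10^-4 m·K/W
  R'_cellular glass = ln(0.0623/0.0314)/(2πk) = 0.6852/(2π·0.0581) = 1.877 m·K/W
  R'_conv,out = 1/(2πr h) = 1/(2π·0.0623·20.7) = 0.1234 m·K/W
ΣR = 5.340×10^-4 + 1.877 + 0.1234 = 2.001 m·K/W
Q' = ΔT/ΣR = (-189 °C − 19 °C)/2.001 = -104 W/m
(Negative Q' ⇒ heat flows inward; heat gain = 104 W/m.)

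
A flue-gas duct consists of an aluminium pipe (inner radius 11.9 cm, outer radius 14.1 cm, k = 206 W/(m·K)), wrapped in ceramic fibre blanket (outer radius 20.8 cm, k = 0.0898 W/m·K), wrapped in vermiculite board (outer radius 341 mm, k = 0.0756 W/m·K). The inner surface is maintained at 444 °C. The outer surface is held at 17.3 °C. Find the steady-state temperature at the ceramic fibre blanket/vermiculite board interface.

T = 274 °C

Treat each layer as a resistance in series:
  R'_aluminium = ln(0.141/0.119)/(2πk) = 0.1696/(2π·206) = 1.311×10^-4 m·K/W
  R'_ceramic fibre blanket = ln(0.208/0.141)/(2πk) = 0.3888/(2π·0.0898) = 0.6890 m·K/W
  R'_vermiculite board = ln(0.341/0.208)/(2πk) = 0.4943/(2π·0.0756) = 1.041 m·K/W
ΣR = 1.311×10^-4 + 0.6890 + 1.041 = 1.730 m·K/W
Q' = ΔT/ΣR = (444 °C − 17.3 °C)/1.730 = 246.6 W/m
From the inner boundary to the ceramic fibre blanket/vermiculite board interface, ΣR_partial = 0.6891 m·K/W.
T_interface = T_in − Q'·ΣR_partial = 444 °C − (246.6)(0.6891) = 274 °C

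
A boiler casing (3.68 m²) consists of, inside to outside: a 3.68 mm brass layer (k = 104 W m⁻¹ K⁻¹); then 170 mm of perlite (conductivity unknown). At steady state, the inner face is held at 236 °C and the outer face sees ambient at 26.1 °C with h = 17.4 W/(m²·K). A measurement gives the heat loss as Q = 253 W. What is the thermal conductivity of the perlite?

k = 0.0568 W/m·K

ΣR = ΔT/Q = |236 − 26.1|/253 = 0.8296 K/W
Known resistances:
  R_brass = L/(kA) = 0.00368/(104·3.68) = 9.615×10^-6 K/W
  R_conv,out = 1/(hA) = 1/(17.4·3.68) = 0.01562 K/W
R_perlite = ΣR − ΣR_known = 0.8296 − 0.01563 = 0.8140 K/W
L/(kA) = 0.8140 ⇒ k = 0.170/(0.8140·3.68) = 0.0568 W/m·K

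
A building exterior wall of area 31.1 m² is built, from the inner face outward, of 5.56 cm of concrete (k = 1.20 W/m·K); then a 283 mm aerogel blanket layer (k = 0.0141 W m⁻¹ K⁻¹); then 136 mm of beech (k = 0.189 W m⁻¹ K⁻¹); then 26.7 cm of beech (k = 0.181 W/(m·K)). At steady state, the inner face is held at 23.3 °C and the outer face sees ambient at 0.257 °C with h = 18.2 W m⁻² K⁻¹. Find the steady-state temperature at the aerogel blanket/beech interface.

T = 2.57 °C

Series thermal resistances, inner to outer:
  R_concrete = L/(kA) = 0.0556/(1.20·31.1) = 0.001490 K/W
  R_aerogel blanket = L/(kA) = 0.283/(0.0141·31.1) = 0.6454 K/W
  R_beech = L/(kA) = 0.136/(0.189·31.1) = 0.02314 K/W
  R_beech = L/(kA) = 0.267/(0.181·31.1) = 0.04743 K/W
  R_conv,out = 1/(hA) = 1/(18.2·31.1) = 0.001767 K/W
ΣR = 0.001490 + 0.6454 + 0.02314 + 0.04743 + 0.001767 = 0.7192 K/W
Q = ΔT/ΣR = (23.3 °C − 0.257 °C)/0.7192 = 32.04 W
From the inner boundary to the aerogel blanket/beech interface, ΣR_partial = 0.6469 K/W.
T_interface = T_in − Q·ΣR_partial = 23.3 °C − (32.04)(0.6469) = 2.57 °C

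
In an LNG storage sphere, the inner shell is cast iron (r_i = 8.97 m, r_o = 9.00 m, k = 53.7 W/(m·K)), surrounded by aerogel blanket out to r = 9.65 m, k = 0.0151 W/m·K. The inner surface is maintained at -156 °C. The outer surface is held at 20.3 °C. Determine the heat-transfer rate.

Q = 4470 W

Treat each layer as a resistance in series:
  R_cast iron = (1/8.97 − 1/9.00)/(4πk) = 3.716×10^-4/(4π·53.7) = 5.507×10^-7 K/W
  R_aerogel blanket = (1/9.00 − 1/9.65)/(4πk) = 0.007484/(4π·0.0151) = 0.03944 K/W
ΣR = 5.507×10^-7 + 0.03944 = 0.03944 K/W
Q = ΔT/ΣR = (-156 °C − 20.3 °C)/0.03944 = -4470 W
(Negative Q ⇒ heat flows inward; heat gain = 4470 W.)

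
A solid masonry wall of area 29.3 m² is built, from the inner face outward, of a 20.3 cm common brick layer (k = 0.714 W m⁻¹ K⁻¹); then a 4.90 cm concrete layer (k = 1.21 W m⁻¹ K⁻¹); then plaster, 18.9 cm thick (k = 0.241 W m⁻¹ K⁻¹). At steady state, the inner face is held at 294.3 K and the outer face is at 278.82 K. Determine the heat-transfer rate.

Series thermal resistances, inner to outer:
  R_common brick = L/(kA) = 0.203/(0.714·29.3) = 0.009704 K/W
  R_concrete = L/(kA) = 0.0490/(1.21·29.3) = 0.001382 K/W
  R_plaster = L/(kA) = 0.189/(0.241·29.3) = 0.02677 K/W
ΣR = 0.009704 + 0.001382 + 0.02677 = 0.03786 K/W
Q = ΔT/ΣR = (294.3 K − 278.82 K)/0.03786 = 409 W

Q = 409 W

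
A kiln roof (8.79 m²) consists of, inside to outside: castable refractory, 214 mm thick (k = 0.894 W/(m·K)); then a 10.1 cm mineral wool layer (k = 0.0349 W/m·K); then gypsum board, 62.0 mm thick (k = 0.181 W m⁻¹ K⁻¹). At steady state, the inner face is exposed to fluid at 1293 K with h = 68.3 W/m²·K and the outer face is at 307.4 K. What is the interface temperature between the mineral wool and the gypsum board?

Series thermal resistances, inner to outer:
  R_conv,in = 1/(hA) = 1/(68.3·8.79) = 0.001666 K/W
  R_castable refractory = L/(kA) = 0.214/(0.894·8.79) = 0.02723 K/W
  R_mineral wool = L/(kA) = 0.101/(0.0349·8.79) = 0.3292 K/W
  R_gypsum board = L/(kA) = 0.0620/(0.181·8.79) = 0.03897 K/W
ΣR = 0.001666 + 0.02723 + 0.3292 + 0.03897 = 0.3971 K/W
Q = ΔT/ΣR = (1293 K − 307.4 K)/0.3971 = 2482 W
From the inner boundary to the mineral wool/gypsum board interface, ΣR_partial = 0.3581 K/W.
T_interface = T_in − Q·ΣR_partial = 1293 K − (2482)(0.3581) = 404 K

T = 404 K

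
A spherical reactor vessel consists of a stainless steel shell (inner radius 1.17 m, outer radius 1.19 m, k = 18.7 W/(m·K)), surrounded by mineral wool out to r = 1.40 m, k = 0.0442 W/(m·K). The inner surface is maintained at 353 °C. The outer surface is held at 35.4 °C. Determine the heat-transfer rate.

Treat each layer as a resistance in series:
  R_stainless steel = (1/1.17 − 1/1.19)/(4πk) = 0.01436/(4π·18.7) = 6.113×10^-5 K/W
  R_mineral wool = (1/1.19 − 1/1.40)/(4πk) = 0.1261/(4π·0.0442) = 0.2269 K/W
ΣR = 6.113×10^-5 + 0.2269 = 0.2270 K/W
Q = ΔT/ΣR = (353 °C − 35.4 °C)/0.2270 = 1400 W

Q = 1400 W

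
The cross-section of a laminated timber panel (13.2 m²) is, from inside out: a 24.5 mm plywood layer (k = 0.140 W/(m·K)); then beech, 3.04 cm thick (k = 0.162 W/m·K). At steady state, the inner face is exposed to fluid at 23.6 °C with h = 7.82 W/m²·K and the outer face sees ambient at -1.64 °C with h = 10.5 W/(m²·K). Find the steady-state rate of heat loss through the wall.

Q = 569 W

Series thermal resistances, inner to outer:
  R_conv,in = 1/(hA) = 1/(7.82·13.2) = 0.009688 K/W
  R_plywood = L/(kA) = 0.0245/(0.140·13.2) = 0.01326 K/W
  R_beech = L/(kA) = 0.0304/(0.162·13.2) = 0.01422 K/W
  R_conv,out = 1/(hA) = 1/(10.5·13.2) = 0.007215 K/W
ΣR = 0.009688 + 0.01326 + 0.01422 + 0.007215 = 0.04438 K/W
Q = ΔT/ΣR = (23.6 °C − -1.64 °C)/0.04438 = 569 W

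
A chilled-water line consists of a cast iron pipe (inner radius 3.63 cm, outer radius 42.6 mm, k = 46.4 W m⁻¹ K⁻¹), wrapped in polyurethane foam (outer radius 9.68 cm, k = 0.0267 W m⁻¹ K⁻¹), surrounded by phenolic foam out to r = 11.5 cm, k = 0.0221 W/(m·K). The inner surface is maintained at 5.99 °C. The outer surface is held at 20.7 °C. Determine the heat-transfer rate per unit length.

Resistance network (inner→outer):
  R'_cast iron = ln(0.0426/0.0363)/(2πk) = 0.1600/(2π·46.4) = 5.489×10^-4 m·K/W
  R'_polyurethane foam = ln(0.0968/0.0426)/(2πk) = 0.8208/(2π·0.0267) = 4.893 m·K/W
  R'_phenolic foam = ln(0.115/0.0968)/(2πk) = 0.1723/(2π·0.0221) = 1.241 m·K/W
ΣR = 5.489×10^-4 + 4.893 + 1.241 = 6.135 m·K/W
Q' = ΔT/ΣR = (5.99 °C − 20.7 °C)/6.135 = -2.40 W/m
(Negative Q' ⇒ heat flows inward; heat gain = 2.40 W/m.)

Q' = 2.40 W/m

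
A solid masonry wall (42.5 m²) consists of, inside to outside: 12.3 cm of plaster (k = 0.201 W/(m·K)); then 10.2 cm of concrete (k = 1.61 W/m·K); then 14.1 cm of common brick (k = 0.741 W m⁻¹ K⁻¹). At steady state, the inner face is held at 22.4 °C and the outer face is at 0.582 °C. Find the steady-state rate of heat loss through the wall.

Q = 1070 W

Resistance network (inner→outer):
  R_plaster = L/(kA) = 0.123/(0.201·42.5) = 0.01440 K/W
  R_concrete = L/(kA) = 0.102/(1.61·42.5) = 0.001491 K/W
  R_common brick = L/(kA) = 0.141/(0.741·42.5) = 0.004477 K/W
ΣR = 0.01440 + 0.001491 + 0.004477 = 0.02037 K/W
Q = ΔT/ΣR = (22.4 °C − 0.582 °C)/0.02037 = 1070 W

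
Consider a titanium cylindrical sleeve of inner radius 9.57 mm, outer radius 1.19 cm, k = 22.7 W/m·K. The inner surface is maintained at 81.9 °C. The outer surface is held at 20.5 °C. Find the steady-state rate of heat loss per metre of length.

Q' = 2πk·ΔT/ln(r₂/r₁) = 2π × 22.7 × 61.4 / ln(0.0119/0.00957) = 40200 W/m

Q' = 40.2 kW/m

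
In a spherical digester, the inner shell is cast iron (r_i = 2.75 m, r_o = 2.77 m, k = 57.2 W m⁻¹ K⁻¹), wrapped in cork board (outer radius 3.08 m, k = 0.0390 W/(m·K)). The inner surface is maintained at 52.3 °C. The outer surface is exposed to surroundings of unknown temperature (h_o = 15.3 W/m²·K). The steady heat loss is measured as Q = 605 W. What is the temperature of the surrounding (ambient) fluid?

Sum the resistances:
  R_cast iron = (1/2.75 − 1/2.77)/(4πk) = 0.002626/(4π·57.2) = 3.653×10^-6 K/W
  R_cork board = (1/2.77 − 1/3.08)/(4πk) = 0.03634/(4π·0.0390) = 0.07414 K/W
  R_conv,out = 1/(4πr²h) = 1/(4π·3.08²·15.3) = 5.483×10^-4 K/W
ΣR = 0.07469 K/W
ΔT = Q·ΣR = 605 × 0.07469 = 45.19 K
Heat flows outward, so T_out = T_in − ΔT = 52.3 − 45.19 = 7.11 °C

T_out = 7.11 °C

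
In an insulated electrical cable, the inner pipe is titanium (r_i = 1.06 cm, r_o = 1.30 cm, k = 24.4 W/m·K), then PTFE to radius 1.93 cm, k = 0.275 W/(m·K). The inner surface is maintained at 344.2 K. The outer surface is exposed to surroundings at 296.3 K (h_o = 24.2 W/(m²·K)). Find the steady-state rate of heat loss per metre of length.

Treat each layer as a resistance in series:
  R'_titanium = ln(0.0130/0.0106)/(2πk) = 0.2041/(2π·24.4) = 0.001331 m·K/W
  R'_PTFE = ln(0.0193/0.0130)/(2πk) = 0.3952/(2π·0.275) = 0.2287 m·K/W
  R'_conv,out = 1/(2πr h) = 1/(2π·0.0193·24.2) = 0.3408 m·K/W
ΣR = 0.001331 + 0.2287 + 0.3408 = 0.5708 m·K/W
Q' = ΔT/ΣR = (344.2 K − 296.3 K)/0.5708 = 83.9 W/m

Q' = 83.9 W/m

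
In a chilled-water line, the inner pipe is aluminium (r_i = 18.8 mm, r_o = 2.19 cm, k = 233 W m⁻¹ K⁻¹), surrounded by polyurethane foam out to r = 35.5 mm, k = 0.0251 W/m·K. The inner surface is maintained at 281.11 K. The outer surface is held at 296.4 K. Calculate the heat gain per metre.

Series thermal resistances, inner to outer:
  R'_aluminium = ln(0.0219/0.0188)/(2πk) = 0.1526/(2π·233) = 1.043×10^-4 m·K/W
  R'_polyurethane foam = ln(0.0355/0.0219)/(2πk) = 0.4830/(2π·0.0251) = 3.063 m·K/W
ΣR = 1.043×10^-4 + 3.063 = 3.063 m·K/W
Q' = ΔT/ΣR = (281.11 K − 296.4 K)/3.063 = -4.99 W/m
(Negative Q' ⇒ heat flows inward; heat gain = 4.99 W/m.)

Q' = 4.99 W/m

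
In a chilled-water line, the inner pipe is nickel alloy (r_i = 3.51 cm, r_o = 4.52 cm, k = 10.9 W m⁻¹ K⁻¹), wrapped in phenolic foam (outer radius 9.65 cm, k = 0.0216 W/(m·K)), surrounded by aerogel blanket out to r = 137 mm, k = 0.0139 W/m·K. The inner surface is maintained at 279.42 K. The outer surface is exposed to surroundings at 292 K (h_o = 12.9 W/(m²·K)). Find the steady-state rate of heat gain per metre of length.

Series thermal resistances, inner to outer:
  R'_nickel alloy = ln(0.0452/0.0351)/(2πk) = 0.2529/(2π·10.9) = 0.003693 m·K/W
  R'_phenolic foam = ln(0.0965/0.0452)/(2πk) = 0.7584/(2π·0.0216) = 5.588 m·K/W
  R'_aerogel blanket = ln(0.137/0.0965)/(2πk) = 0.3504/(2π·0.0139) = 4.013 m·K/W
  R'_conv,out = 1/(2πr h) = 1/(2π·0.137·12.9) = 0.09006 m·K/W
ΣR = 0.003693 + 5.588 + 4.013 + 0.09006 = 9.695 m·K/W
Q' = ΔT/ΣR = (279.42 K − 292 K)/9.695 = -1.30 W/m
(Negative Q' ⇒ heat flows inward; heat gain = 1.30 W/m.)

Q' = 1.30 W/m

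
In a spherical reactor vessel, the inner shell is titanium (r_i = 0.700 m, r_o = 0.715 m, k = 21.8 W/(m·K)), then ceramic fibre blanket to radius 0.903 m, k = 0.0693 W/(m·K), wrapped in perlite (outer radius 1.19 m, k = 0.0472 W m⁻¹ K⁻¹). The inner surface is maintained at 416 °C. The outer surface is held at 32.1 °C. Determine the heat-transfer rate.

Series thermal resistances, inner to outer:
  R_titanium = (1/0.700 − 1/0.715)/(4πk) = 0.02997/(4π·21.8) = 1.094×10^-4 K/W
  R_ceramic fibre blanket = (1/0.715 − 1/0.903)/(4πk) = 0.2912/(4π·0.0693) = 0.3344 K/W
  R_perlite = (1/0.903 − 1/1.19)/(4πk) = 0.2671/(4π·0.0472) = 0.4503 K/W
ΣR = 1.094×10^-4 + 0.3344 + 0.4503 = 0.7848 K/W
Q = ΔT/ΣR = (416 °C − 32.1 °C)/0.7848 = 489 W

Q = 489 W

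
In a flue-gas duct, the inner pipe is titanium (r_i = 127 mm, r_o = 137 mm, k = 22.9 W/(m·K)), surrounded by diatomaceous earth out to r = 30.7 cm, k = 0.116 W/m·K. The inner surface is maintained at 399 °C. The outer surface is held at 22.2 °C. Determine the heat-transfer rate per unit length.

Q' = 340 W/m

Series thermal resistances, inner to outer:
  R'_titanium = ln(0.137/0.127)/(2πk) = 0.07579/(2π·22.9) = 5.268×10^-4 m·K/W
  R'_diatomaceous earth = ln(0.307/0.137)/(2πk) = 0.8069/(2π·0.116) = 1.107 m·K/W
ΣR = 5.268×10^-4 + 1.107 = 1.108 m·K/W
Q' = ΔT/ΣR = (399 °C − 22.2 °C)/1.108 = 340 W/m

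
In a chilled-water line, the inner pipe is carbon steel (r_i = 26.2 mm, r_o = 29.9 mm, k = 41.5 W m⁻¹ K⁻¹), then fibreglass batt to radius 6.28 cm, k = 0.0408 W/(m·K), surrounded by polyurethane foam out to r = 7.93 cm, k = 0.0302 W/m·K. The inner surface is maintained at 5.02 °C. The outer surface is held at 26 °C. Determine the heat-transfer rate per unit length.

Q' = 5.09 W/m

Resistance network (inner→outer):
  R'_carbon steel = ln(0.0299/0.0262)/(2πk) = 0.1321/(2π·41.5) = 5.066×10^-4 m·K/W
  R'_fibreglass batt = ln(0.0628/0.0299)/(2πk) = 0.7421/(2π·0.0408) = 2.895 m·K/W
  R'_polyurethane foam = ln(0.0793/0.0628)/(2πk) = 0.2333/(2π·0.0302) = 1.229 m·K/W
ΣR = 5.066×10^-4 + 2.895 + 1.229 = 4.125 m·K/W
Q' = ΔT/ΣR = (5.02 °C − 26 °C)/4.125 = -5.09 W/m
(Negative Q' ⇒ heat flows inward; heat gain = 5.09 W/m.)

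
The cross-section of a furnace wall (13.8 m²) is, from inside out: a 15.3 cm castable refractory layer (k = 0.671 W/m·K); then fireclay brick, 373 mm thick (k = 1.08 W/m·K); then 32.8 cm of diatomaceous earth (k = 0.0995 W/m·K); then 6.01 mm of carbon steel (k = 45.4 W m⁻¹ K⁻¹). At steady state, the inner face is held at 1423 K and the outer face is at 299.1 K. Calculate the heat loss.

Resistance network (inner→outer):
  R_castable refractory = L/(kA) = 0.153/(0.671·13.8) = 0.01652 K/W
  R_fireclay brick = L/(kA) = 0.373/(1.08·13.8) = 0.02503 K/W
  R_diatomaceous earth = L/(kA) = 0.328/(0.0995·13.8) = 0.2389 K/W
  R_carbon steel = L/(kA) = 0.00601/(45.4·13.8) = 9.593×10^-6 K/W
ΣR = 0.01652 + 0.02503 + 0.2389 + 9.593×10^-6 = 0.2805 K/W
Q = ΔT/ΣR = (1423 K − 299.1 K)/0.2805 = 4010 W

Q = 4.01 kW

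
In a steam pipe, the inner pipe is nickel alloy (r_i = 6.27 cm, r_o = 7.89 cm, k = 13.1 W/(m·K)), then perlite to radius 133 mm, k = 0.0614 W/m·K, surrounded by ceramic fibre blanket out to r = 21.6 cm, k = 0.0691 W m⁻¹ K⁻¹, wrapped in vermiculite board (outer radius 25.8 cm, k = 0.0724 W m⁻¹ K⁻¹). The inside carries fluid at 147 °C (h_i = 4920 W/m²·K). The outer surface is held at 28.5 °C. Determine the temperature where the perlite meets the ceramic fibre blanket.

Resistance network (inner→outer):
  R'_conv,in = 1/(2πr h) = 1/(2π·0.0627·4920) = 5.159×10^-4 m·K/W
  R'_nickel alloy = ln(0.0789/0.0627)/(2πk) = 0.2298/(2π·13.1) = 0.002792 m·K/W
  R'_perlite = ln(0.133/0.0789)/(2πk) = 0.5222/(2π·0.0614) = 1.354 m·K/W
  R'_ceramic fibre blanket = ln(0.216/0.133)/(2πk) = 0.4849/(2π·0.0691) = 1.117 m·K/W
  R'_vermiculite board = ln(0.258/0.216)/(2πk) = 0.1777/(2π·0.0724) = 0.3906 m·K/W
ΣR = 5.159×10^-4 + 0.002792 + 1.354 + 1.117 + 0.3906 = 2.865 m·K/W
Q' = ΔT/ΣR = (147 °C − 28.5 °C)/2.865 = 41.36 W/m
From the inner boundary to the perlite/ceramic fibre blanket interface, ΣR_partial = 1.357 m·K/W.
T_interface = T_in − Q'·ΣR_partial = 147 °C − (41.36)(1.357) = 90.9 °C

T = 90.9 °C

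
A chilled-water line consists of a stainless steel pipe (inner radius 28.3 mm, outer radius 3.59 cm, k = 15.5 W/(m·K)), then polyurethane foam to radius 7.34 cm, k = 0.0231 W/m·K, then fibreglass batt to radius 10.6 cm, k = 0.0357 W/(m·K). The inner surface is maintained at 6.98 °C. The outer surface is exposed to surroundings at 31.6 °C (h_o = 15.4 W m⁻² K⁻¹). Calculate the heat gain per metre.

Q' = 3.69 W/m

Treat each layer as a resistance in series:
  R'_stainless steel = ln(0.0359/0.0283)/(2πk) = 0.2379/(2π·15.5) = 0.002443 m·K/W
  R'_polyurethane foam = ln(0.0734/0.0359)/(2πk) = 0.7152/(2π·0.0231) = 4.928 m·K/W
  R'_fibreglass batt = ln(0.106/0.0734)/(2πk) = 0.3675/(2π·0.0357) = 1.638 m·K/W
  R'_conv,out = 1/(2πr h) = 1/(2π·0.106·15.4) = 0.09750 m·K/W
ΣR = 0.002443 + 4.928 + 1.638 + 0.09750 = 6.666 m·K/W
Q' = ΔT/ΣR = (6.98 °C − 31.6 °C)/6.666 = -3.69 W/m
(Negative Q' ⇒ heat flows inward; heat gain = 3.69 W/m.)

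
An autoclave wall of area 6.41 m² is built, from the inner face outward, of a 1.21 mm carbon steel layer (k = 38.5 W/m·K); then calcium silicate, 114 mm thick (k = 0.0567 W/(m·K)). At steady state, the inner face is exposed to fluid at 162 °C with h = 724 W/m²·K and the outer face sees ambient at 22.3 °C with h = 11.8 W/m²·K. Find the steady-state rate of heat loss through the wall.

Series thermal resistances, inner to outer:
  R_conv,in = 1/(hA) = 1/(724·6.41) = 2.155×10^-4 K/W
  R_carbon steel = L/(kA) = 0.00121/(38.5·6.41) = 4.903×10^-6 K/W
  R_calcium silicate = L/(kA) = 0.114/(0.0567·6.41) = 0.3137 K/W
  R_conv,out = 1/(hA) = 1/(11.8·6.41) = 0.01322 K/W
ΣR = 2.155×10^-4 + 4.903×10^-6 + 0.3137 + 0.01322 = 0.3271 K/W
Q = ΔT/ΣR = (162 °C − 22.3 °C)/0.3271 = 427 W

Q = 427 W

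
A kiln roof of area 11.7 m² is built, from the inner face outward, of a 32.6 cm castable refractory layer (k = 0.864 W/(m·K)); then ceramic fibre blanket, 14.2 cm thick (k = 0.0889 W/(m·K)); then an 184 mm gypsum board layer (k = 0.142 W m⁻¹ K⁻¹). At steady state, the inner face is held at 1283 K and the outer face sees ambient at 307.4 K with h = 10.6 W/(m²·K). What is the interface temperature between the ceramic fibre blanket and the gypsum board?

T = 710 K

Resistance network (inner→outer):
  R_castable refractory = L/(kA) = 0.326/(0.864·11.7) = 0.03225 K/W
  R_ceramic fibre blanket = L/(kA) = 0.142/(0.0889·11.7) = 0.1365 K/W
  R_gypsum board = L/(kA) = 0.184/(0.142·11.7) = 0.1107 K/W
  R_conv,out = 1/(hA) = 1/(10.6·11.7) = 0.008063 K/W
ΣR = 0.03225 + 0.1365 + 0.1107 + 0.008063 = 0.2875 K/W
Q = ΔT/ΣR = (1283 K − 307.4 K)/0.2875 = 3393 W
From the inner boundary to the ceramic fibre blanket/gypsum board interface, ΣR_partial = 0.1688 K/W.
T_interface = T_in − Q·ΣR_partial = 1283 K − (3393)(0.1688) = 710 K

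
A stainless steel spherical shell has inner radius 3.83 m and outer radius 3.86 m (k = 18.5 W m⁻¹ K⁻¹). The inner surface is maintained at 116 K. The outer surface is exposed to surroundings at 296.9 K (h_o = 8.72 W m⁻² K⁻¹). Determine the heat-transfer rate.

Q = 291 kW

Resistance network (inner→outer):
  R_stainless steel = (1/3.83 − 1/3.86)/(4πk) = 0.002029/(4π·18.5) = 8.729×10^-6 K/W
  R_conv,out = 1/(4πr²h) = 1/(4π·3.86²·8.72) = 6.125×10^-4 K/W
ΣR = 8.729×10^-6 + 6.125×10^-4 = 6.212×10^-4 K/W
Q = ΔT/ΣR = (116 K − 296.9 K)/6.212×10^-4 = -2.91×10^5 W
(Negative Q ⇒ heat flows inward; heat gain = 2.91×10^5 W.)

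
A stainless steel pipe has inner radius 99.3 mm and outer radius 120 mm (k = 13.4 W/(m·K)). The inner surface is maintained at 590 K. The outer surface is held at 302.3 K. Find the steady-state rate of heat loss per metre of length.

Q' = 1.28×10^5 W/m

Q' = 2πk·ΔT/ln(r₂/r₁) = 2π × 13.4 × 287.7 / ln(0.120/0.0993) = 1.28×10^5 W/m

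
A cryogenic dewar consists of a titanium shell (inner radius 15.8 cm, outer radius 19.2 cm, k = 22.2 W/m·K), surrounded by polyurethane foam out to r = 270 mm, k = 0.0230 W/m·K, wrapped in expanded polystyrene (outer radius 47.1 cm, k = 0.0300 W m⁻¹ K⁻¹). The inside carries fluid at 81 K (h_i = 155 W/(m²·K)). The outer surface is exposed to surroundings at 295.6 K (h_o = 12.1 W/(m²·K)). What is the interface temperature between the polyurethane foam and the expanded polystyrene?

T = 199.7 K

Series thermal resistances, inner to outer:
  R_conv,in = 1/(4πr²h) = 1/(4π·0.158²·155) = 0.02057 K/W
  R_titanium = (1/0.158 − 1/0.192)/(4πk) = 1.121/(4π·22.2) = 0.004018 K/W
  R_polyurethane foam = (1/0.192 − 1/0.270)/(4πk) = 1.505/(4π·0.0230) = 5.206 K/W
  R_expanded polystyrene = (1/0.270 − 1/0.471)/(4πk) = 1.581/(4π·0.0300) = 4.193 K/W
  R_conv,out = 1/(4πr²h) = 1/(4π·0.471²·12.1) = 0.02965 K/W
ΣR = 0.02057 + 0.004018 + 5.206 + 4.193 + 0.02965 = 9.453 K/W
Q = ΔT/ΣR = (81 K − 295.6 K)/9.453 = -22.70 W
From the inner boundary to the polyurethane foam/expanded polystyrene interface, ΣR_partial = 5.231 K/W.
T_interface = T_in − Q·ΣR_partial = 81 K − (-22.70)(5.231) = 199.7 K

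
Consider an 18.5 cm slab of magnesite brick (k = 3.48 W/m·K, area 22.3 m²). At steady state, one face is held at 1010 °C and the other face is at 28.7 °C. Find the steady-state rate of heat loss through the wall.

Q = 412 kW

Q = kA·ΔT/L = 3.48 × 22.3 × |1010 °C − 28.7 °C| / 0.185 = 4.12×10^5 W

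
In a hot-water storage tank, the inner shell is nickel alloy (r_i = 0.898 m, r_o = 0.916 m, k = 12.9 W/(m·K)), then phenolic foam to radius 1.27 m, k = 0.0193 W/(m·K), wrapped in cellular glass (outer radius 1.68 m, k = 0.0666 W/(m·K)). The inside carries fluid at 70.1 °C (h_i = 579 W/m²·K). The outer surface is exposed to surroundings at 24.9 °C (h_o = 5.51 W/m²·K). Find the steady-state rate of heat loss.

Resistance network (inner→outer):
  R_conv,in = 1/(4πr²h) = 1/(4π·0.898²·579) = 1.704×10^-4 K/W
  R_nickel alloy = (1/0.898 − 1/0.916)/(4πk) = 0.02188/(4π·12.9) = 1.350×10^-4 K/W
  R_phenolic foam = (1/0.916 − 1/1.27)/(4πk) = 0.3043/(4π·0.0193) = 1.255 K/W
  R_cellular glass = (1/1.27 − 1/1.68)/(4πk) = 0.1922/(4π·0.0666) = 0.2296 K/W
  R_conv,out = 1/(4πr²h) = 1/(4π·1.68²·5.51) = 0.005117 K/W
ΣR = 1.704×10^-4 + 1.350×10^-4 + 1.255 + 0.2296 + 0.005117 = 1.490 K/W
Q = ΔT/ΣR = (70.1 °C − 24.9 °C)/1.490 = 30.3 W

Q = 30.3 W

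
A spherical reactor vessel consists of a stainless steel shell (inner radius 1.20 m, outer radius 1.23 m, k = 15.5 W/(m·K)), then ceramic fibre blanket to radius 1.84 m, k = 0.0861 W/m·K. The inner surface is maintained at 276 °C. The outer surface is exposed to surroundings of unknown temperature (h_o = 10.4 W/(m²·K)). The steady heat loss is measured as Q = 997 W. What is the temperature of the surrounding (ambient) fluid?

Sum the resistances:
  R_stainless steel = (1/1.20 − 1/1.23)/(4πk) = 0.02033/(4π·15.5) = 1.044×10^-4 K/W
  R_ceramic fibre blanket = (1/1.23 − 1/1.84)/(4πk) = 0.2695/(4π·0.0861) = 0.2491 K/W
  R_conv,out = 1/(4πr²h) = 1/(4π·1.84²·10.4) = 0.002260 K/W
ΣR = 0.2515 K/W
ΔT = Q·ΣR = 997 × 0.2515 = 250.7 K
Heat flows outward, so T_out = T_in − ΔT = 276 − 250.7 = 25.3 °C

T_out = 25.3 °C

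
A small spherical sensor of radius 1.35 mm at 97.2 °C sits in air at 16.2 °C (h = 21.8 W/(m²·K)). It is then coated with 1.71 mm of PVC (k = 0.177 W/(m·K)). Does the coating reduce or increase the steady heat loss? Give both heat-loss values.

Critical radius for a sphere: r_cr = 2k/h = 0.0162 m = 1.62 cm.
Outer radius after coating: r₂ = 0.00135 + 0.00171 = 0.00306 m.
Since r₁ < r_cr and r₂ ≤ r_cr, the coating moves toward the maximum at r_cr — heat loss rises.
Bare: R = 1/(4πr₁²h) = 2003 K/W; Q = 81/2003 = 0.0404 W.
Coated: R = R_cond + R_conv = 575.9 K/W; Q = 81/575.9 = 0.141 W.

increases: 0.0404 → 0.141 W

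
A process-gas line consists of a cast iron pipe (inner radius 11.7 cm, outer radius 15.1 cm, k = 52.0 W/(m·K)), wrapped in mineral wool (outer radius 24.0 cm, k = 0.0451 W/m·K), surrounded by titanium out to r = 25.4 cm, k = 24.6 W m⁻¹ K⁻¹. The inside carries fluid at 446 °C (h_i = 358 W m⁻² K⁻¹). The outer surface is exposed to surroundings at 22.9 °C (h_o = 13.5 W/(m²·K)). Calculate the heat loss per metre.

Q' = 251 W/m

Resistance network (inner→outer):
  R'_conv,in = 1/(2πr h) = 1/(2π·0.117·358) = 0.003800 m·K/W
  R'_cast iron = ln(0.151/0.117)/(2πk) = 0.2551/(2π·52.0) = 7.808×10^-4 m·K/W
  R'_mineral wool = ln(0.240/0.151)/(2πk) = 0.4634/(2π·0.0451) = 1.635 m·K/W
  R'_titanium = ln(0.254/0.240)/(2πk) = 0.05670/(2π·24.6) = 3.668×10^-4 m·K/W
  R'_conv,out = 1/(2πr h) = 1/(2π·0.254·13.5) = 0.04641 m·K/W
ΣR = 0.003800 + 7.808×10^-4 + 1.635 + 3.668×10^-4 + 0.04641 = 1.686 m·K/W
Q' = ΔT/ΣR = (446 °C − 22.9 °C)/1.686 = 251 W/m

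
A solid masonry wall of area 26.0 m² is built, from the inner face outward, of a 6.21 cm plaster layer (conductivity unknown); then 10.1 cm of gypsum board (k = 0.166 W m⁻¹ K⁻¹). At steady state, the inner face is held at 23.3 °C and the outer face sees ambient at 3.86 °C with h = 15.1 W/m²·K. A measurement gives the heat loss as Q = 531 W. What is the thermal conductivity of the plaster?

ΣR = ΔT/Q = |23.3 − 3.86|/531 = 0.03661 K/W
Known resistances:
  R_gypsum board = L/(kA) = 0.101/(0.166·26.0) = 0.02340 K/W
  R_conv,out = 1/(hA) = 1/(15.1·26.0) = 0.002547 K/W
R_plaster = ΣR − ΣR_known = 0.03661 − 0.02595 = 0.01066 K/W
L/(kA) = 0.01066 ⇒ k = 0.0621/(0.01066·26.0) = 0.224 W/m·K

k = 0.224 W/m·K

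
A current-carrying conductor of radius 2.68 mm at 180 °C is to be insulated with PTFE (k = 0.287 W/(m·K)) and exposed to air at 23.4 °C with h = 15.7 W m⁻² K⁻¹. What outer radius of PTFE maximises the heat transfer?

r_cr = 1.83 cm

For a cylinder, r_cr = k_ins/h = 0.287/15.7 = 0.0183 m = 1.83 cm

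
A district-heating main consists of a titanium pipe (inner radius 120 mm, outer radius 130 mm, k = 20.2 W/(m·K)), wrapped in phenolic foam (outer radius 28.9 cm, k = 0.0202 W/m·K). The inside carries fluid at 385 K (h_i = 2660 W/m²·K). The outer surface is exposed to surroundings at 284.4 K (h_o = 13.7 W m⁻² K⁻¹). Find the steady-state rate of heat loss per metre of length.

Q' = 15.9 W/m

Series thermal resistances, inner to outer:
  R'_conv,in = 1/(2πr h) = 1/(2π·0.120·2660) = 4.986×10^-4 m·K/W
  R'_titanium = ln(0.130/0.120)/(2πk) = 0.08004/(2π·20.2) = 6.307×10^-4 m·K/W
  R'_phenolic foam = ln(0.289/0.130)/(2πk) = 0.7989/(2π·0.0202) = 6.294 m·K/W
  R'_conv,out = 1/(2πr h) = 1/(2π·0.289·13.7) = 0.04020 m·K/W
ΣR = 4.986×10^-4 + 6.307×10^-4 + 6.294 + 0.04020 = 6.335 m·K/W
Q' = ΔT/ΣR = (385 K − 284.4 K)/6.335 = 15.9 W/m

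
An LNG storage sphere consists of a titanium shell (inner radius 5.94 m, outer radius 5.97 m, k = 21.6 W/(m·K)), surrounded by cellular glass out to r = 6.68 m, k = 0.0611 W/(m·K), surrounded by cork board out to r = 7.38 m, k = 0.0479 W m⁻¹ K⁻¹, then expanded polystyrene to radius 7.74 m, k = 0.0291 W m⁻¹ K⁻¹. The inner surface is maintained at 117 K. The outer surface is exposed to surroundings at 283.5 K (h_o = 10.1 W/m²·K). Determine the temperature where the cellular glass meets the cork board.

Resistance network (inner→outer):
  R_titanium = (1/5.94 − 1/5.97)/(4πk) = 8.460×10^-4/(4π·21.6) = 3.117×10^-6 K/W
  R_cellular glass = (1/5.97 − 1/6.68)/(4πk) = 0.01780/(4π·0.0611) = 0.02319 K/W
  R_cork board = (1/6.68 − 1/7.38)/(4πk) = 0.01420/(4π·0.0479) = 0.02359 K/W
  R_expanded polystyrene = (1/7.38 − 1/7.74)/(4πk) = 0.006302/(4π·0.0291) = 0.01723 K/W
  R_conv,out = 1/(4πr²h) = 1/(4π·7.74²·10.1) = 1.315×10^-4 K/W
ΣR = 3.117×10^-6 + 0.02319 + 0.02359 + 0.01723 + 1.315×10^-4 = 0.06414 K/W
Q = ΔT/ΣR = (117 K − 283.5 K)/0.06414 = -2596 W
From the inner boundary to the cellular glass/cork board interface, ΣR_partial = 0.02319 K/W.
T_interface = T_in − Q·ΣR_partial = 117 K − (-2596)(0.02319) = 177.2 K

T = 177.2 K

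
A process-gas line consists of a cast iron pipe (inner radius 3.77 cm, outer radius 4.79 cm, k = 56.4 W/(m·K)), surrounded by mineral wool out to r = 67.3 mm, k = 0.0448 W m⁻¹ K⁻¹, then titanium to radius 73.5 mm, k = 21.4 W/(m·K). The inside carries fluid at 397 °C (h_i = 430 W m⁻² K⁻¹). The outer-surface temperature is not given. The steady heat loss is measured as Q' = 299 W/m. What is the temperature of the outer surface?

T_out = 32.5 °C

Sum the resistances:
  R'_conv,in = 1/(2πr h) = 1/(2π·0.0377·430) = 0.009818 m·K/W
  R'_cast iron = ln(0.0479/0.0377)/(2πk) = 0.2395/(2π·56.4) = 6.757×10^-4 m·K/W
  R'_mineral wool = ln(0.0673/0.0479)/(2πk) = 0.3400/(2π·0.0448) = 1.208 m·K/W
  R'_titanium = ln(0.0735/0.0673)/(2πk) = 0.08813/(2π·21.4) = 6.554×10^-4 m·K/W
ΣR = 1.219 m·K/W
ΔT = Q'·ΣR = 299 × 1.219 = 364.5 K
Heat flows outward, so T_out = T_in − ΔT = 397 − 364.5 = 32.5 °C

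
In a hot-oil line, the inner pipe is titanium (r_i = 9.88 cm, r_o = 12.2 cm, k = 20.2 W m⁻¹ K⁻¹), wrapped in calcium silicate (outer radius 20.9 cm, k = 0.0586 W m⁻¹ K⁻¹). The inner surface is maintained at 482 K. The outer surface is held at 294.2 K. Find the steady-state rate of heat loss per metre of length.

Q' = 128 W/m

Series thermal resistances, inner to outer:
  R'_titanium = ln(0.122/0.0988)/(2πk) = 0.2109/(2π·20.2) = 0.001662 m·K/W
  R'_calcium silicate = ln(0.209/0.122)/(2πk) = 0.5383/(2π·0.0586) = 1.462 m·K/W
ΣR = 0.001662 + 1.462 = 1.464 m·K/W
Q' = ΔT/ΣR = (482 K − 294.2 K)/1.464 = 128 W/m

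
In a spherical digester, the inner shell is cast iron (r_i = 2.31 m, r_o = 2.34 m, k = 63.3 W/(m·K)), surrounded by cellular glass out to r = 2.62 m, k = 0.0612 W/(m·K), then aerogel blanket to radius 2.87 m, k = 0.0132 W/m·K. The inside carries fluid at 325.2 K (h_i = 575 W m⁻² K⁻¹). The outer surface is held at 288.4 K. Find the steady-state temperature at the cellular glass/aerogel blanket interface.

Series thermal resistances, inner to outer:
  R_conv,in = 1/(4πr²h) = 1/(4π·2.31²·575) = 2.594×10^-5 K/W
  R_cast iron = (1/2.31 − 1/2.34)/(4πk) = 0.005550/(4π·63.3) = 6.977×10^-6 K/W
  R_cellular glass = (1/2.34 − 1/2.62)/(4πk) = 0.04567/(4π·0.0612) = 0.05939 K/W
  R_aerogel blanket = (1/2.62 − 1/2.87)/(4πk) = 0.03325/(4π·0.0132) = 0.2004 K/W
ΣR = 2.594×10^-5 + 6.977×10^-6 + 0.05939 + 0.2004 = 0.2598 K/W
Q = ΔT/ΣR = (325.2 K − 288.4 K)/0.2598 = 141.6 W
From the inner boundary to the cellular glass/aerogel blanket interface, ΣR_partial = 0.05942 K/W.
T_interface = T_in − Q·ΣR_partial = 325.2 K − (141.6)(0.05942) = 316.8 K

T = 316.8 K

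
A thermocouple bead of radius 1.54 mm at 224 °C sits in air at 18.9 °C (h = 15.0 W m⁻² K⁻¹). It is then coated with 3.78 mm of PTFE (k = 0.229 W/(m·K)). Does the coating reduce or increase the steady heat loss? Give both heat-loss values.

Critical radius for a sphere: r_cr = 2k/h = 0.0305 m = 3.05 cm.
Outer radius after coating: r₂ = 0.00154 + 0.00378 = 0.00532 m.
Since r₁ < r_cr and r₂ ≤ r_cr, the coating moves toward the maximum at r_cr — heat loss rises.
Bare: R = 1/(4πr₁²h) = 2237 K/W; Q = 205.1/2237 = 0.0917 W.
Coated: R = R_cond + R_conv = 347.8 K/W; Q = 205.1/347.8 = 0.590 W.

increases: 0.0917 → 0.590 W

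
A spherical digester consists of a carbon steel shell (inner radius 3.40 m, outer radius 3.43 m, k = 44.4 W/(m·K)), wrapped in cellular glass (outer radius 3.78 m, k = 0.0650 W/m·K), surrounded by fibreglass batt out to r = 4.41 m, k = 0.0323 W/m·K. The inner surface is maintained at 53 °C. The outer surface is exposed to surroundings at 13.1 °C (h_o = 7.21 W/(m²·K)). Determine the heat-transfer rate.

Resistance network (inner→outer):
  R_carbon steel = (1/3.40 − 1/3.43)/(4πk) = 0.002572/(4π·44.4) = 4.611×10^-6 K/W
  R_cellular glass = (1/3.43 − 1/3.78)/(4πk) = 0.02699/(4π·0.0650) = 0.03305 K/W
  R_fibreglass batt = (1/3.78 − 1/4.41)/(4πk) = 0.03779/(4π·0.0323) = 0.09311 K/W
  R_conv,out = 1/(4πr²h) = 1/(4π·4.41²·7.21) = 5.675×10^-4 K/W
ΣR = 4.611×10^-6 + 0.03305 + 0.09311 + 5.675×10^-4 = 0.1267 K/W
Q = ΔT/ΣR = (53 °C − 13.1 °C)/0.1267 = 315 W

Q = 315 W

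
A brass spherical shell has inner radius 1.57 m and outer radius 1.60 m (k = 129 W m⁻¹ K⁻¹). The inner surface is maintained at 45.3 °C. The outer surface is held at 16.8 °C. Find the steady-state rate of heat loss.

Q = 3.87×10^6 W

Q = 4πk·ΔT/(1/r₁ − 1/r₂) = 4π × 129 × 28.5 / (1/1.57 − 1/1.60) = 3.87×10^6 W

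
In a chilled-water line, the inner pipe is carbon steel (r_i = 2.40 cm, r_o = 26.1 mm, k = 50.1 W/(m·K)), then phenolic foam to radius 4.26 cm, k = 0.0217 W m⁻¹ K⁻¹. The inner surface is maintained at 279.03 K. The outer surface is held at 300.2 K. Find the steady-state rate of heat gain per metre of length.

Q' = 5.89 W/m

Resistance network (inner→outer):
  R'_carbon steel = ln(0.0261/0.0240)/(2πk) = 0.08388/(2π·50.1) = 2.665×10^-4 m·K/W
  R'_phenolic foam = ln(0.0426/0.0261)/(2πk) = 0.4899/(2π·0.0217) = 3.593 m·K/W
ΣR = 2.665×10^-4 + 3.593 = 3.593 m·K/W
Q' = ΔT/ΣR = (279.03 K − 300.2 K)/3.593 = -5.89 W/m
(Negative Q' ⇒ heat flows inward; heat gain = 5.89 W/m.)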